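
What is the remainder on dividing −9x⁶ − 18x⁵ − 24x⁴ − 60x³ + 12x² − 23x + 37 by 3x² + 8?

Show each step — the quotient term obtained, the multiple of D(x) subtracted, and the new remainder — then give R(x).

Step 1: lead(−9x⁶ − 18x⁵ − 24x⁴ − 60x³ + 12x² − 23x + 37) ÷ lead(D) = −9x⁶ ÷ 3x² = −3x⁴. Subtract (−3x⁴)·D = −9x⁶ − 24x⁴. Remainder: −18x⁵ − 60x³ + 12x² − 23x + 37.
Step 2: lead(−18x⁵ − 60x³ + 12x² − 23x + 37) ÷ lead(D) = −18x⁵ ÷ 3x² = −6x³. Subtract (−6x³)·D = −18x⁵ − 48x³. Remainder: −12x³ + 12x² − 23x + 37.
Step 3: lead(−12x³ + 12x² − 23x + 37) ÷ lead(D) = −12x³ ÷ 3x² = −4x. Subtract (−4x)·D = −12x³ − 32x. Remainder: 12x² + 9x + 37.
Step 4: lead(12x² + 9x + 37) ÷ lead(D) = 12x² ÷ 3x² = 4. Subtract (4)·D = 12x² + 32. Remainder: 9x + 5.

R(x) = 9x + 5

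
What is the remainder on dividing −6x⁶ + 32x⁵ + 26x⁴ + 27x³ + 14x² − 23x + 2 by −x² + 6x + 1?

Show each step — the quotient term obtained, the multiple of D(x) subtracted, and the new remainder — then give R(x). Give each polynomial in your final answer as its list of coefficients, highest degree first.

R = [6]

Step 1: lead(−6x⁶ + 32x⁵ + 26x⁴ + 27x³ + 14x² − 23x + 2) ÷ lead(D) = −6x⁶ ÷ −x² = 6x⁴. Subtract (6x⁴)·D = −6x⁶ + 36x⁵ + 6x⁴. Remainder: −4x⁵ + 20x⁴ + 27x³ + 14x² − 23x + 2.
Step 2: lead(−4x⁵ + 20x⁴ + 27x³ + 14x² − 23x + 2) ÷ lead(D) = −4x⁵ ÷ −x² = 4x³. Subtract (4x³)·D = −4x⁵ + 24x⁴ + 4x³. Remainder: −4x⁴ + 23x³ + 14x² − 23x + 2.
Step 3: lead(−4x⁴ + 23x³ + 14x² − 23x + 2) ÷ lead(D) = −4x⁴ ÷ −x² = 4x². Subtract (4x²)·D = −4x⁴ + 24x³ + 4x². Remainder: −x³ + 10x² − 23x + 2.
Step 4: lead(−x³ + 10x² − 23x + 2) ÷ lead(D) = −x³ ÷ −x² = x. Subtract (x)·D = −x³ + 6x² + x. Remainder: 4x² − 24x + 2.
Step 5: lead(4x² − 24x + 2) ÷ lead(D) = 4x² ÷ −x² = −4. Subtract (−4)·D = 4x² − 24x − 4. Remainder: 6.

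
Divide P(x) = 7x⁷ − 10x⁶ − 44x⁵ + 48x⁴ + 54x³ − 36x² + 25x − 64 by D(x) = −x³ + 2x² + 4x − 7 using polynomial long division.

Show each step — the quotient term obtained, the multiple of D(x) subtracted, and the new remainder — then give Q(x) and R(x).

Step 1: lead(7x⁷ − 10x⁶ − 44x⁵ + 48x⁴ + 54x³ − 36x² + 25x − 64) ÷ lead(D) = 7x⁷ ÷ −x³ = −7x⁴. Subtract (−7x⁴)·D = 7x⁷ − 14x⁶ − 28x⁵ + 49x⁴. Remainder: 4x⁶ − 16x⁵ − x⁴ + 54x³ − 36x² + 25x − 64.
Step 2: lead(4x⁶ − 16x⁵ − x⁴ + 54x³ − 36x² + 25x − 64) ÷ lead(D) = 4x⁶ ÷ −x³ = −4x³. Subtract (−4x³)·D = 4x⁶ − 8x⁵ − 16x⁴ + 28x³. Remainder: −8x⁵ + 15x⁴ + 26x³ − 36x² + 25x − 64.
Step 3: lead(−8x⁵ + 15x⁴ + 26x³ − 36x² + 25x − 64) ÷ lead(D) = −8x⁵ ÷ −x³ = 8x². Subtract (8x²)·D = −8x⁵ + 16x⁴ + 32x³ − 56x². Remainder: −x⁴ − 6x³ + 20x² + 25x − 64.
Step 4: lead(−x⁴ − 6x³ + 20x² + 25x − 64) ÷ lead(D) = −x⁴ ÷ −x³ = x. Subtract (x)·D = −x⁴ + 2x³ + 4x² − 7x. Remainder: −8x³ + 16x² + 32x − 64.
Step 5: lead(−8x³ + 16x² + 32x − 64) ÷ lead(D) = −8x³ ÷ −x³ = 8. Subtract (8)·D = −8x³ + 16x² + 32x − 56. Remainder: −8.

Q(x) = −7x⁴ − 4x³ + 8x² + x + 8; R(x) = −8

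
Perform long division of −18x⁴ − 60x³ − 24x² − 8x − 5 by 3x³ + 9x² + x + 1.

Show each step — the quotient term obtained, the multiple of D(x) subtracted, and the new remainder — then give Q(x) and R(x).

Q(x) = −6x − 2; R(x) = −3

Step 1: lead(−18x⁴ − 60x³ − 24x² − 8x − 5) ÷ lead(D) = −18x⁴ ÷ 3x³ = −6x. Subtract (−6x)·D = −18x⁴ − 54x³ − 6x² − 6x. Remainder: −6x³ − 18x² − 2x − 5.
Step 2: lead(−6x³ − 18x² − 2x − 5) ÷ lead(D) = −6x³ ÷ 3x³ = −2. Subtract (−2)·D = −6x³ − 18x² − 2x − 2. Remainder: −3.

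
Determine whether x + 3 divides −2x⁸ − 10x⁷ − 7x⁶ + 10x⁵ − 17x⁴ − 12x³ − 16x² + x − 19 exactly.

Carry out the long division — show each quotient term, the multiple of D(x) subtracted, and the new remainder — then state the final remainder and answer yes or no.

R(x) = −4, so D(x) is not a factor of P(x). no

Step 1: lead(−2x⁸ − 10x⁷ − 7x⁶ + 10x⁵ − 17x⁴ − 12x³ − 16x² + x − 19) ÷ lead(D) = −2x⁸ ÷ x = −2x⁷. Subtract (−2x⁷)·D = −2x⁸ − 6x⁷. Remainder: −4x⁷ − 7x⁶ + 10x⁵ − 17x⁴ − 12x³ − 16x² + x − 19.
Step 2: lead(−4x⁷ − 7x⁶ + 10x⁵ − 17x⁴ − 12x³ − 16x² + x − 19) ÷ lead(D) = −4x⁷ ÷ x = −4x⁶. Subtract (−4x⁶)·D = −4x⁷ − 12x⁶. Remainder: 5x⁶ + 10x⁵ − 17x⁴ − 12x³ − 16x² + x − 19.
Step 3: lead(5x⁶ + 10x⁵ − 17x⁴ − 12x³ − 16x² + x − 19) ÷ lead(D) = 5x⁶ ÷ x = 5x⁵. Subtract (5x⁵)·D = 5x⁶ + 15x⁵. Remainder: −5x⁵ − 17x⁴ − 12x³ − 16x² + x − 19.
Step 4: lead(−5x⁵ − 17x⁴ − 12x³ − 16x² + x − 19) ÷ lead(D) = −5x⁵ ÷ x = −5x⁴. Subtract (−5x⁴)·D = −5x⁵ − 15x⁴. Remainder: −2x⁴ − 12x³ − 16x² + x − 19.
Step 5: lead(−2x⁴ − 12x³ − 16x² + x − 19) ÷ lead(D) = −2x⁴ ÷ x = −2x³. Subtract (−2x³)·D = −2x⁴ − 6x³. Remainder: −6x³ − 16x² + x − 19.
Step 6: lead(−6x³ − 16x² + x − 19) ÷ lead(D) = −6x³ ÷ x = −6x². Subtract (−6x²)·D = −6x³ − 18x². Remainder: 2x² + x − 19.
Step 7: lead(2x² + x − 19) ÷ lead(D) = 2x² ÷ x = 2x. Subtract (2x)·D = 2x² + 6x. Remainder: −5x − 19.
Step 8: lead(−5x − 19) ÷ lead(D) = −5x ÷ x = −5. Subtract (−5)·D = −5x − 15. Remainder: −4.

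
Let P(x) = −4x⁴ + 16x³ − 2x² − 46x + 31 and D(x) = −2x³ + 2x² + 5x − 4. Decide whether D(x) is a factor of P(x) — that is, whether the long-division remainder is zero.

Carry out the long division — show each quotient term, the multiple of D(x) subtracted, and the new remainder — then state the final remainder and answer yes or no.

R(x) = −8x + 7, so D(x) is not a factor of P(x). no

Step 1: lead(−4x⁴ + 16x³ − 2x² − 46x + 31) ÷ lead(D) = −4x⁴ ÷ −2x³ = 2x. Subtract (2x)·D = −4x⁴ + 4x³ + 10x² − 8x. Remainder: 12x³ − 12x² − 38x + 31.
Step 2: lead(12x³ − 12x² − 38x + 31) ÷ lead(D) = 12x³ ÷ −2x³ = −6. Subtract (−6)·D = 12x³ − 12x² − 30x + 24. Remainder: −8x + 7.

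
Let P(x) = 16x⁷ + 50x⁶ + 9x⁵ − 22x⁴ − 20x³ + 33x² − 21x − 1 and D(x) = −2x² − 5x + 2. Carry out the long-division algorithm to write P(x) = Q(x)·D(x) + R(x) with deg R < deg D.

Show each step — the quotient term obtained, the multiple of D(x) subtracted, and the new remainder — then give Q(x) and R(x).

Step 1: lead(16x⁷ + 50x⁶ + 9x⁵ − 22x⁴ − 20x³ + 33x² − 21x − 1) ÷ lead(D) = 16x⁷ ÷ −2x² = −8x⁵. Subtract (−8x⁵)·D = 16x⁷ + 40x⁶ − 16x⁵. Remainder: 10x⁶ + 25x⁵ − 22x⁴ − 20x³ + 33x² − 21x − 1.
Step 2: lead(10x⁶ + 25x⁵ − 22x⁴ − 20x³ + 33x² − 21x − 1) ÷ lead(D) = 10x⁶ ÷ −2x² = −5x⁴. Subtract (−5x⁴)·D = 10x⁶ + 25x⁵ − 10x⁴. Remainder: −12x⁴ − 20x³ + 33x² − 21x − 1.
Step 3: lead(−12x⁴ − 20x³ + 33x² − 21x − 1) ÷ lead(D) = −12x⁴ ÷ −2x² = 6x². Subtract (6x²)·D = −12x⁴ − 30x³ + 12x². Remainder: 10x³ + 21x² − 21x − 1.
Step 4: lead(10x³ + 21x² − 21x − 1) ÷ lead(D) = 10x³ ÷ −2x² = −5x. Subtract (−5x)·D = 10x³ + 25x² − 10x. Remainder: −4x² − 11x − 1.
Step 5: lead(−4x² − 11x − 1) ÷ lead(D) = −4x² ÷ −2x² = 2. Subtract (2)·D = −4x² − 10x + 4. Remainder: −x − 5.

Q(x) = −8x⁵ − 5x⁴ + 6x² − 5x + 2; R(x) = −x − 5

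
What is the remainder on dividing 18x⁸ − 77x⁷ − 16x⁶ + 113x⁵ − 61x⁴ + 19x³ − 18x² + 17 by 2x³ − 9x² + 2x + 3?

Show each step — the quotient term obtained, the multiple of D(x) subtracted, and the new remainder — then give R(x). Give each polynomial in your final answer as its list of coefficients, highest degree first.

Step 1: lead(18x⁸ − 77x⁷ − 16x⁶ + 113x⁵ − 61x⁴ + 19x³ − 18x² + 17) ÷ lead(D) = 18x⁸ ÷ 2x³ = 9x⁵. Subtract (9x⁵)·D = 18x⁸ − 81x⁷ + 18x⁶ + 27x⁵. Remainder: 4x⁷ − 34x⁶ + 86x⁵ − 61x⁴ + 19x³ − 18x² + 17.
Step 2: lead(4x⁷ − 34x⁶ + 86x⁵ − 61x⁴ + 19x³ − 18x² + 17) ÷ lead(D) = 4x⁷ ÷ 2x³ = 2x⁴. Subtract (2x⁴)·D = 4x⁷ − 18x⁶ + 4x⁵ + 6x⁴. Remainder: −16x⁶ + 82x⁵ − 67x⁴ + 19x³ − 18x² + 17.
Step 3: lead(−16x⁶ + 82x⁵ − 67x⁴ + 19x³ − 18x² + 17) ÷ lead(D) = −16x⁶ ÷ 2x³ = −8x³. Subtract (−8x³)·D = −16x⁶ + 72x⁵ − 16x⁴ − 24x³. Remainder: 10x⁵ − 51x⁴ + 43x³ − 18x² + 17.
Step 4: lead(10x⁵ − 51x⁴ + 43x³ − 18x² + 17) ÷ lead(D) = 10x⁵ ÷ 2x³ = 5x². Subtract (5x²)·D = 10x⁵ − 45x⁴ + 10x³ + 15x². Remainder: −6x⁴ + 33x³ − 33x² + 17.
Step 5: lead(−6x⁴ + 33x³ − 33x² + 17) ÷ lead(D) = −6x⁴ ÷ 2x³ = −3x. Subtract (−3x)·D = −6x⁴ + 27x³ − 6x² − 9x. Remainder: 6x³ − 27x² + 9x + 17.
Step 6: lead(6x³ − 27x² + 9x + 17) ÷ lead(D) = 6x³ ÷ 2x³ = 3. Subtract (3)·D = 6x³ − 27x² + 6x + 9. Remainder: 3x + 8.

R = [3, 8]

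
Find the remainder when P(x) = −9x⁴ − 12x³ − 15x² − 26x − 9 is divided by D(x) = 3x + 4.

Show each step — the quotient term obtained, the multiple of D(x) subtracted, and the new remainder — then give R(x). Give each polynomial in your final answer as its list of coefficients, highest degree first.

Step 1: lead(−9x⁴ − 12x³ − 15x² − 26x − 9) ÷ lead(D) = −9x⁴ ÷ 3x = −3x³. Subtract (−3x³)·D = −9x⁴ − 12x³. Remainder: −15x² − 26x − 9.
Step 2: lead(−15x² − 26x − 9) ÷ lead(D) = −15x² ÷ 3x = −5x. Subtract (−5x)·D = −15x² − 20x. Remainder: −6x − 9.
Step 3: lead(−6x − 9) ÷ lead(D) = −6x ÷ 3x = −2. Subtract (−2)·D = −6x − 8. Remainder: −1.

R = [-1]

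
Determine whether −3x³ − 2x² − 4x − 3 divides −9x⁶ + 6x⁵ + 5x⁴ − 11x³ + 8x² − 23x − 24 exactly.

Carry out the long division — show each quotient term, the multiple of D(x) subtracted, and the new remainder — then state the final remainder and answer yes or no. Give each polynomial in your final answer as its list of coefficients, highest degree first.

Step 1: lead(−9x⁶ + 6x⁵ + 5x⁴ − 11x³ + 8x² − 23x − 24) ÷ lead(D) = −9x⁶ ÷ −3x³ = 3x³. Subtract (3x³)·D = −9x⁶ − 6x⁵ − 12x⁴ − 9x³. Remainder: 12x⁵ + 17x⁴ − 2x³ + 8x² − 23x − 24.
Step 2: lead(12x⁵ + 17x⁴ − 2x³ + 8x² − 23x − 24) ÷ lead(D) = 12x⁵ ÷ −3x³ = −4x². Subtract (−4x²)·D = 12x⁵ + 8x⁴ + 16x³ + 12x². Remainder: 9x⁴ − 18x³ − 4x² − 23x − 24.
Step 3: lead(9x⁴ − 18x³ − 4x² − 23x − 24) ÷ lead(D) = 9x⁴ ÷ −3x³ = −3x. Subtract (−3x)·D = 9x⁴ + 6x³ + 12x² + 9x. Remainder: −24x³ − 16x² − 32x − 24.
Step 4: lead(−24x³ − 16x² − 32x − 24) ÷ lead(D) = −24x³ ÷ −3x³ = 8. Subtract (8)·D = −24x³ − 16x² − 32x − 24. Remainder: 0.

R = [0], so D(x) is a factor of P(x). yes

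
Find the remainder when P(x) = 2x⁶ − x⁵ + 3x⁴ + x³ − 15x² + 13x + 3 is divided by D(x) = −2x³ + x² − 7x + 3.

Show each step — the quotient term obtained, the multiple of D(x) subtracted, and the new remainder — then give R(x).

Step 1: lead(2x⁶ − x⁵ + 3x⁴ + x³ − 15x² + 13x + 3) ÷ lead(D) = 2x⁶ ÷ −2x³ = −x³. Subtract (−x³)·D = 2x⁶ − x⁵ + 7x⁴ − 3x³. Remainder: −4x⁴ + 4x³ − 15x² + 13x + 3.
Step 2: lead(−4x⁴ + 4x³ − 15x² + 13x + 3) ÷ lead(D) = −4x⁴ ÷ −2x³ = 2x. Subtract (2x)·D = −4x⁴ + 2x³ − 14x² + 6x. Remainder: 2x³ − x² + 7x + 3.
Step 3: lead(2x³ − x² + 7x + 3) ÷ lead(D) = 2x³ ÷ −2x³ = −1. Subtract (−1)·D = 2x³ − x² + 7x − 3. Remainder: 6.

R(x) = 6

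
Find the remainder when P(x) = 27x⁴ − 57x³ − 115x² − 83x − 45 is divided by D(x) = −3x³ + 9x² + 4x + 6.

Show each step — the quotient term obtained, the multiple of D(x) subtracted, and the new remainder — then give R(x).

R(x) = −7x² + 3x + 3

Step 1: lead(27x⁴ − 57x³ − 115x² − 83x − 45) ÷ lead(D) = 27x⁴ ÷ −3x³ = −9x. Subtract (−9x)·D = 27x⁴ − 81x³ − 36x² − 54x. Remainder: 24x³ − 79x² − 29x − 45.
Step 2: lead(24x³ − 79x² − 29x − 45) ÷ lead(D) = 24x³ ÷ −3x³ = −8. Subtract (−8)·D = 24x³ − 72x² − 32x − 48. Remainder: −7x² + 3x + 3.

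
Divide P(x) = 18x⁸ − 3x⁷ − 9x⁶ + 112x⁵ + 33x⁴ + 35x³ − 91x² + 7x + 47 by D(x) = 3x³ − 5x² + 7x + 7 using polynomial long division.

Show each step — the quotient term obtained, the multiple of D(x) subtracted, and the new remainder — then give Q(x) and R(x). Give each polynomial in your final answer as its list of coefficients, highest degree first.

Step 1: lead(18x⁸ − 3x⁷ − 9x⁶ + 112x⁵ + 33x⁴ + 35x³ − 91x² + 7x + 47) ÷ lead(D) = 18x⁸ ÷ 3x³ = 6x⁵. Subtract (6x⁵)·D = 18x⁸ − 30x⁷ + 42x⁶ + 42x⁵. Remainder: 27x⁷ − 51x⁶ + 70x⁵ + 33x⁴ + 35x³ − 91x² + 7x + 47.
Step 2: lead(27x⁷ − 51x⁶ + 70x⁵ + 33x⁴ + 35x³ − 91x² + 7x + 47) ÷ lead(D) = 27x⁷ ÷ 3x³ = 9x⁴. Subtract (9x⁴)·D = 27x⁷ − 45x⁶ + 63x⁵ + 63x⁴. Remainder: −6x⁶ + 7x⁵ − 30x⁴ + 35x³ − 91x² + 7x + 47.
Step 3: lead(−6x⁶ + 7x⁵ − 30x⁴ + 35x³ − 91x² + 7x + 47) ÷ lead(D) = −6x⁶ ÷ 3x³ = −2x³. Subtract (−2x³)·D = −6x⁶ + 10x⁵ − 14x⁴ − 14x³. Remainder: −3x⁵ − 16x⁴ + 49x³ − 91x² + 7x + 47.
Step 4: lead(−3x⁵ − 16x⁴ + 49x³ − 91x² + 7x + 47) ÷ lead(D) = −3x⁵ ÷ 3x³ = −x². Subtract (−x²)·D = −3x⁵ + 5x⁴ − 7x³ − 7x². Remainder: −21x⁴ + 56x³ − 84x² + 7x + 47.
Step 5: lead(−21x⁴ + 56x³ − 84x² + 7x + 47) ÷ lead(D) = −21x⁴ ÷ 3x³ = −7x. Subtract (−7x)·D = −21x⁴ + 35x³ − 49x² − 49x. Remainder: 21x³ − 35x² + 56x + 47.
Step 6: lead(21x³ − 35x² + 56x + 47) ÷ lead(D) = 21x³ ÷ 3x³ = 7. Subtract (7)·D = 21x³ − 35x² + 49x + 49. Remainder: 7x − 2.

Q = [6, 9, -2, -1, -7, 7]; R = [7, -2]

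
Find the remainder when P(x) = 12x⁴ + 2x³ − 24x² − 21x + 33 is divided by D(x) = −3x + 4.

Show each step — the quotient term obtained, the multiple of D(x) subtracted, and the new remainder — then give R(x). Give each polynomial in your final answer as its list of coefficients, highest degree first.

Step 1: lead(12x⁴ + 2x³ − 24x² − 21x + 33) ÷ lead(D) = 12x⁴ ÷ −3x = −4x³. Subtract (−4x³)·D = 12x⁴ − 16x³. Remainder: 18x³ − 24x² − 21x + 33.
Step 2: lead(18x³ − 24x² − 21x + 33) ÷ lead(D) = 18x³ ÷ −3x = −6x². Subtract (−6x²)·D = 18x³ − 24x². Remainder: −21x + 33.
Step 3: lead(−21x + 33) ÷ lead(D) = −21x ÷ −3x = 7. Subtract (7)·D = −21x + 28. Remainder: 5.

R = [5]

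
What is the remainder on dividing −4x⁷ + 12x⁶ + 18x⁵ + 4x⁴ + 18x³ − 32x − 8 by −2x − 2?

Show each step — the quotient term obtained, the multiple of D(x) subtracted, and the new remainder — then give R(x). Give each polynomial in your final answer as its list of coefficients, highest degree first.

Step 1: lead(−4x⁷ + 12x⁶ + 18x⁵ + 4x⁴ + 18x³ − 32x − 8) ÷ lead(D) = −4x⁷ ÷ −2x = 2x⁶. Subtract (2x⁶)·D = −4x⁷ − 4x⁶. Remainder: 16x⁶ + 18x⁵ + 4x⁴ + 18x³ − 32x − 8.
Step 2: lead(16x⁶ + 18x⁵ + 4x⁴ + 18x³ − 32x − 8) ÷ lead(D) = 16x⁶ ÷ −2x = −8x⁵. Subtract (−8x⁵)·D = 16x⁶ + 16x⁵. Remainder: 2x⁵ + 4x⁴ + 18x³ − 32x − 8.
Step 3: lead(2x⁵ + 4x⁴ + 18x³ − 32x − 8) ÷ lead(D) = 2x⁵ ÷ −2x = −x⁴. Subtract (−x⁴)·D = 2x⁵ + 2x⁴. Remainder: 2x⁴ + 18x³ − 32x − 8.
Step 4: lead(2x⁴ + 18x³ − 32x − 8) ÷ lead(D) = 2x⁴ ÷ −2x = −x³. Subtract (−x³)·D = 2x⁴ + 2x³. Remainder: 16x³ − 32x − 8.
Step 5: lead(16x³ − 32x − 8) ÷ lead(D) = 16x³ ÷ −2x = −8x². Subtract (−8x²)·D = 16x³ + 16x². Remainder: −16x² − 32x − 8.
Step 6: lead(−16x² − 32x − 8) ÷ lead(D) = −16x² ÷ −2x = 8x. Subtract (8x)·D = −16x² − 16x. Remainder: −16x − 8.
Step 7: lead(−16x − 8) ÷ lead(D) = −16x ÷ −2x = 8. Subtract (8)·D = −16x − 16. Remainder: 8.

R = [8]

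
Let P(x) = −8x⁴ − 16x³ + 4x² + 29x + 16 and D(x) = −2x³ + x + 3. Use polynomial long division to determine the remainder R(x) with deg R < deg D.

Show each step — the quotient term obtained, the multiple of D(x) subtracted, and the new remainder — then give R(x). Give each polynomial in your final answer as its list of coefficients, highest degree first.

Step 1: lead(−8x⁴ − 16x³ + 4x² + 29x + 16) ÷ lead(D) = −8x⁴ ÷ −2x³ = 4x. Subtract (4x)·D = −8x⁴ + 4x² + 12x. Remainder: −16x³ + 17x + 16.
Step 2: lead(−16x³ + 17x + 16) ÷ lead(D) = −16x³ ÷ −2x³ = 8. Subtract (8)·D = −16x³ + 8x + 24. Remainder: 9x − 8.

R = [9, -8]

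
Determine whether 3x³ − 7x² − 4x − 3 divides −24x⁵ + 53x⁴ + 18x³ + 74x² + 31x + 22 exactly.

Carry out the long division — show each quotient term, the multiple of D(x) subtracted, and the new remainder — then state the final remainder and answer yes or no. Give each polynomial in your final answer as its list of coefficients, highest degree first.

Step 1: lead(−24x⁵ + 53x⁴ + 18x³ + 74x² + 31x + 22) ÷ lead(D) = −24x⁵ ÷ 3x³ = −8x². Subtract (−8x²)·D = −24x⁵ + 56x⁴ + 32x³ + 24x². Remainder: −3x⁴ − 14x³ + 50x² + 31x + 22.
Step 2: lead(−3x⁴ − 14x³ + 50x² + 31x + 22) ÷ lead(D) = −3x⁴ ÷ 3x³ = −x. Subtract (−x)·D = −3x⁴ + 7x³ + 4x² + 3x. Remainder: −21x³ + 46x² + 28x + 22.
Step 3: lead(−21x³ + 46x² + 28x + 22) ÷ lead(D) = −21x³ ÷ 3x³ = −7. Subtract (−7)·D = −21x³ + 49x² + 28x + 21. Remainder: −3x² + 1.

R = [-3, 0, 1], so D(x) is not a factor of P(x). no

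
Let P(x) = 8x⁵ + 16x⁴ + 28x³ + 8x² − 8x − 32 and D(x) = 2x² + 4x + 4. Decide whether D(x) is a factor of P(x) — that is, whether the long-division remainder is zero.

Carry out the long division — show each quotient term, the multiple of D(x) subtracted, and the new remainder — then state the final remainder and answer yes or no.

Step 1: lead(8x⁵ + 16x⁴ + 28x³ + 8x² − 8x − 32) ÷ lead(D) = 8x⁵ ÷ 2x² = 4x³. Subtract (4x³)·D = 8x⁵ + 16x⁴ + 16x³. Remainder: 12x³ + 8x² − 8x − 32.
Step 2: lead(12x³ + 8x² − 8x − 32) ÷ lead(D) = 12x³ ÷ 2x² = 6x. Subtract (6x)·D = 12x³ + 24x² + 24x. Remainder: −16x² − 32x − 32.
Step 3: lead(−16x² − 32x − 32) ÷ lead(D) = −16x² ÷ 2x² = −8. Subtract (−8)·D = −16x² − 32x − 32. Remainder: 0.

R(x) = 0, so D(x) is a factor of P(x). yes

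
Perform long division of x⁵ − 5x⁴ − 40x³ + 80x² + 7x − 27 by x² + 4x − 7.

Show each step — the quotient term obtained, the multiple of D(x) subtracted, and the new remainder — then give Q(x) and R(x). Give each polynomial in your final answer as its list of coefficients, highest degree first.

Q = [1, -9, 3, 5]; R = [8, 8]

Step 1: lead(x⁵ − 5x⁴ − 40x³ + 80x² + 7x − 27) ÷ lead(D) = x⁵ ÷ x² = x³. Subtract (x³)·D = x⁵ + 4x⁴ − 7x³. Remainder: −9x⁴ − 33x³ + 80x² + 7x − 27.
Step 2: lead(−9x⁴ − 33x³ + 80x² + 7x − 27) ÷ lead(D) = −9x⁴ ÷ x² = −9x². Subtract (−9x²)·D = −9x⁴ − 36x³ + 63x². Remainder: 3x³ + 17x² + 7x − 27.
Step 3: lead(3x³ + 17x² + 7x − 27) ÷ lead(D) = 3x³ ÷ x² = 3x. Subtract (3x)·D = 3x³ + 12x² − 21x. Remainder: 5x² + 28x − 27.
Step 4: lead(5x² + 28x − 27) ÷ lead(D) = 5x² ÷ x² = 5. Subtract (5)·D = 5x² + 20x − 35. Remainder: 8x + 8.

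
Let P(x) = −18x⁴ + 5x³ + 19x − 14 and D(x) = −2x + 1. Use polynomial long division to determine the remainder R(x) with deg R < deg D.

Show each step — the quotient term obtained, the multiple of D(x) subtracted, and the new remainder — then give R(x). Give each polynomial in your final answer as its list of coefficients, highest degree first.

R = [-5]

Step 1: lead(−18x⁴ + 5x³ + 19x − 14) ÷ lead(D) = −18x⁴ ÷ −2x = 9x³. Subtract (9x³)·D = −18x⁴ + 9x³. Remainder: −4x³ + 19x − 14.
Step 2: lead(−4x³ + 19x − 14) ÷ lead(D) = −4x³ ÷ −2x = 2x². Subtract (2x²)·D = −4x³ + 2x². Remainder: −2x² + 19x − 14.
Step 3: lead(−2x² + 19x − 14) ÷ lead(D) = −2x² ÷ −2x = x. Subtract (x)·D = −2x² + x. Remainder: 18x − 14.
Step 4: lead(18x − 14) ÷ lead(D) = 18x ÷ −2x = −9. Subtract (−9)·D = 18x − 9. Remainder: −5.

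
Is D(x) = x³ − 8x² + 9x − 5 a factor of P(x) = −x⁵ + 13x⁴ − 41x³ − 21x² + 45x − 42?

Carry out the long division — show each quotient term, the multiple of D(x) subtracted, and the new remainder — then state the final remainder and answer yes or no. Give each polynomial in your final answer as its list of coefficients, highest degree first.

R = [-7, -2, -2], so D(x) is not a factor of P(x). no

Step 1: lead(−x⁵ + 13x⁴ − 41x³ − 21x² + 45x − 42) ÷ lead(D) = −x⁵ ÷ x³ = −x². Subtract (−x²)·D = −x⁵ + 8x⁴ − 9x³ + 5x². Remainder: 5x⁴ − 32x³ − 26x² + 45x − 42.
Step 2: lead(5x⁴ − 32x³ − 26x² + 45x − 42) ÷ lead(D) = 5x⁴ ÷ x³ = 5x. Subtract (5x)·D = 5x⁴ − 40x³ + 45x² − 25x. Remainder: 8x³ − 71x² + 70x − 42.
Step 3: lead(8x³ − 71x² + 70x − 42) ÷ lead(D) = 8x³ ÷ x³ = 8. Subtract (8)·D = 8x³ − 64x² + 72x − 40. Remainder: −7x² − 2x − 2.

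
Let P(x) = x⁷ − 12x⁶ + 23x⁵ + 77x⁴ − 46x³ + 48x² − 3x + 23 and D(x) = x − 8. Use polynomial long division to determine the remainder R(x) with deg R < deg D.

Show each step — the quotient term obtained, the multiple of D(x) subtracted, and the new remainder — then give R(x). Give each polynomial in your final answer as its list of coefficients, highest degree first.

Step 1: lead(x⁷ − 12x⁶ + 23x⁵ + 77x⁴ − 46x³ + 48x² − 3x + 23) ÷ lead(D) = x⁷ ÷ x = x⁶. Subtract (x⁶)·D = x⁷ − 8x⁶. Remainder: −4x⁶ + 23x⁵ + 77x⁴ − 46x³ + 48x² − 3x + 23.
Step 2: lead(−4x⁶ + 23x⁵ + 77x⁴ − 46x³ + 48x² − 3x + 23) ÷ lead(D) = −4x⁶ ÷ x = −4x⁵. Subtract (−4x⁵)·D = −4x⁶ + 32x⁵. Remainder: −9x⁵ + 77x⁴ − 46x³ + 48x² − 3x + 23.
Step 3: lead(−9x⁵ + 77x⁴ − 46x³ + 48x² − 3x + 23) ÷ lead(D) = −9x⁵ ÷ x = −9x⁴. Subtract (−9x⁴)·D = −9x⁵ + 72x⁴. Remainder: 5x⁴ − 46x³ + 48x² − 3x + 23.
Step 4: lead(5x⁴ − 46x³ + 48x² − 3x + 23) ÷ lead(D) = 5x⁴ ÷ x = 5x³. Subtract (5x³)·D = 5x⁴ − 40x³. Remainder: −6x³ + 48x² − 3x + 23.
Step 5: lead(−6x³ + 48x² − 3x + 23) ÷ lead(D) = −6x³ ÷ x = −6x². Subtract (−6x²)·D = −6x³ + 48x². Remainder: −3x + 23.
Step 6: lead(−3x + 23) ÷ lead(D) = −3x ÷ x = −3. Subtract (−3)·D = −3x + 24. Remainder: −1.

R = [-1]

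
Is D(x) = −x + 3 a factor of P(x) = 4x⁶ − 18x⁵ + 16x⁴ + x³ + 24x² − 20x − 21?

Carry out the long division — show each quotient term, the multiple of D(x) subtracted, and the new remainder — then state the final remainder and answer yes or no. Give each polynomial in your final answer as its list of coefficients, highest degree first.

Step 1: lead(4x⁶ − 18x⁵ + 16x⁴ + x³ + 24x² − 20x − 21) ÷ lead(D) = 4x⁶ ÷ −x = −4x⁵. Subtract (−4x⁵)·D = 4x⁶ − 12x⁵. Remainder: −6x⁵ + 16x⁴ + x³ + 24x² − 20x − 21.
Step 2: lead(−6x⁵ + 16x⁴ + x³ + 24x² − 20x − 21) ÷ lead(D) = −6x⁵ ÷ −x = 6x⁴. Subtract (6x⁴)·D = −6x⁵ + 18x⁴. Remainder: −2x⁴ + x³ + 24x² − 20x − 21.
Step 3: lead(−2x⁴ + x³ + 24x² − 20x − 21) ÷ lead(D) = −2x⁴ ÷ −x = 2x³. Subtract (2x³)·D = −2x⁴ + 6x³. Remainder: −5x³ + 24x² − 20x − 21.
Step 4: lead(−5x³ + 24x² − 20x − 21) ÷ lead(D) = −5x³ ÷ −x = 5x². Subtract (5x²)·D = −5x³ + 15x². Remainder: 9x² − 20x − 21.
Step 5: lead(9x² − 20x − 21) ÷ lead(D) = 9x² ÷ −x = −9x. Subtract (−9x)·D = 9x² − 27x. Remainder: 7x − 21.
Step 6: lead(7x − 21) ÷ lead(D) = 7x ÷ −x = −7. Subtract (−7)·D = 7x − 21. Remainder: 0.

R = [0], so D(x) is a factor of P(x). yes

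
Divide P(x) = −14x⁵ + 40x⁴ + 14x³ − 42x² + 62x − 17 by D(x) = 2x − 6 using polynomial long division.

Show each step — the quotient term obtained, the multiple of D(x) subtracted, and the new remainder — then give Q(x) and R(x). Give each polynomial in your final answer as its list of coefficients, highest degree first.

Q = [-7, -1, 4, -9, 4]; R = [7]

Step 1: lead(−14x⁵ + 40x⁴ + 14x³ − 42x² + 62x − 17) ÷ lead(D) = −14x⁵ ÷ 2x = −7x⁴. Subtract (−7x⁴)·D = −14x⁵ + 42x⁴. Remainder: −2x⁴ + 14x³ − 42x² + 62x − 17.
Step 2: lead(−2x⁴ + 14x³ − 42x² + 62x − 17) ÷ lead(D) = −2x⁴ ÷ 2x = −x³. Subtract (−x³)·D = −2x⁴ + 6x³. Remainder: 8x³ − 42x² + 62x − 17.
Step 3: lead(8x³ − 42x² + 62x − 17) ÷ lead(D) = 8x³ ÷ 2x = 4x². Subtract (4x²)·D = 8x³ − 24x². Remainder: −18x² + 62x − 17.
Step 4: lead(−18x² + 62x − 17) ÷ lead(D) = −18x² ÷ 2x = −9x. Subtract (−9x)·D = −18x² + 54x. Remainder: 8x − 17.
Step 5: lead(8x − 17) ÷ lead(D) = 8x ÷ 2x = 4. Subtract (4)·D = 8x − 24. Remainder: 7.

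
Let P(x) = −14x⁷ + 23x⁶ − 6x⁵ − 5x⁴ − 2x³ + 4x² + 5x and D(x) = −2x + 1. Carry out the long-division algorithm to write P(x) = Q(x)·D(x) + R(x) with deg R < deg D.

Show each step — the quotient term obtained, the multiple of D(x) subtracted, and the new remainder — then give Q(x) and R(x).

Step 1: lead(−14x⁷ + 23x⁶ − 6x⁵ − 5x⁴ − 2x³ + 4x² + 5x) ÷ lead(D) = −14x⁷ ÷ −2x = 7x⁶. Subtract (7x⁶)·D = −14x⁷ + 7x⁶. Remainder: 16x⁶ − 6x⁵ − 5x⁴ − 2x³ + 4x² + 5x.
Step 2: lead(16x⁶ − 6x⁵ − 5x⁴ − 2x³ + 4x² + 5x) ÷ lead(D) = 16x⁶ ÷ −2x = −8x⁵. Subtract (−8x⁵)·D = 16x⁶ − 8x⁵. Remainder: 2x⁵ − 5x⁴ − 2x³ + 4x² + 5x.
Step 3: lead(2x⁵ − 5x⁴ − 2x³ + 4x² + 5x) ÷ lead(D) = 2x⁵ ÷ −2x = −x⁴. Subtract (−x⁴)·D = 2x⁵ − x⁴. Remainder: −4x⁴ − 2x³ + 4x² + 5x.
Step 4: lead(−4x⁴ − 2x³ + 4x² + 5x) ÷ lead(D) = −4x⁴ ÷ −2x = 2x³. Subtract (2x³)·D = −4x⁴ + 2x³. Remainder: −4x³ + 4x² + 5x.
Step 5: lead(−4x³ + 4x² + 5x) ÷ lead(D) = −4x³ ÷ −2x = 2x². Subtract (2x²)·D = −4x³ + 2x². Remainder: 2x² + 5x.
Step 6: lead(2x² + 5x) ÷ lead(D) = 2x² ÷ −2x = −x. Subtract (−x)·D = 2x² − x. Remainder: 6x.
Step 7: lead(6x) ÷ lead(D) = 6x ÷ −2x = −3. Subtract (−3)·D = 6x − 3. Remainder: 3.

Q(x) = 7x⁶ − 8x⁵ − x⁴ + 2x³ + 2x² − x − 3; R(x) = 3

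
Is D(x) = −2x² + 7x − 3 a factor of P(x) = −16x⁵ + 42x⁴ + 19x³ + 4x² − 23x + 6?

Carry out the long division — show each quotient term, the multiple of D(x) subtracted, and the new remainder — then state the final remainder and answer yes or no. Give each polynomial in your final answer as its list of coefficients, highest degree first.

R = [0], so D(x) is a factor of P(x). yes

Step 1: lead(−16x⁵ + 42x⁴ + 19x³ + 4x² − 23x + 6) ÷ lead(D) = −16x⁵ ÷ −2x² = 8x³. Subtract (8x³)·D = −16x⁵ + 56x⁴ − 24x³. Remainder: −14x⁴ + 43x³ + 4x² − 23x + 6.
Step 2: lead(−14x⁴ + 43x³ + 4x² − 23x + 6) ÷ lead(D) = −14x⁴ ÷ −2x² = 7x². Subtract (7x²)·D = −14x⁴ + 49x³ − 21x². Remainder: −6x³ + 25x² − 23x + 6.
Step 3: lead(−6x³ + 25x² − 23x + 6) ÷ lead(D) = −6x³ ÷ −2x² = 3x. Subtract (3x)·D = −6x³ + 21x² − 9x. Remainder: 4x² − 14x + 6.
Step 4: lead(4x² − 14x + 6) ÷ lead(D) = 4x² ÷ −2x² = −2. Subtract (−2)·D = 4x² − 14x + 6. Remainder: 0.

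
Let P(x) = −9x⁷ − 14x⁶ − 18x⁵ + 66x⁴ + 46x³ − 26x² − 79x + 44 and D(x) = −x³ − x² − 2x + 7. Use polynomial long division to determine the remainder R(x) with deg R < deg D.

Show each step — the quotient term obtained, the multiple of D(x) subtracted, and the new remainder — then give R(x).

R(x) = −9x − 5

Step 1: lead(−9x⁷ − 14x⁶ − 18x⁵ + 66x⁴ + 46x³ − 26x² − 79x + 44) ÷ lead(D) = −9x⁷ ÷ −x³ = 9x⁴. Subtract (9x⁴)·D = −9x⁷ − 9x⁶ − 18x⁵ + 63x⁴. Remainder: −5x⁶ + 3x⁴ + 46x³ − 26x² − 79x + 44.
Step 2: lead(−5x⁶ + 3x⁴ + 46x³ − 26x² − 79x + 44) ÷ lead(D) = −5x⁶ ÷ −x³ = 5x³. Subtract (5x³)·D = −5x⁶ − 5x⁵ − 10x⁴ + 35x³. Remainder: 5x⁵ + 13x⁴ + 11x³ − 26x² − 79x + 44.
Step 3: lead(5x⁵ + 13x⁴ + 11x³ − 26x² − 79x + 44) ÷ lead(D) = 5x⁵ ÷ −x³ = −5x². Subtract (−5x²)·D = 5x⁵ + 5x⁴ + 10x³ − 35x². Remainder: 8x⁴ + x³ + 9x² − 79x + 44.
Step 4: lead(8x⁴ + x³ + 9x² − 79x + 44) ÷ lead(D) = 8x⁴ ÷ −x³ = −8x. Subtract (−8x)·D = 8x⁴ + 8x³ + 16x² − 56x. Remainder: −7x³ − 7x² − 23x + 44.
Step 5: lead(−7x³ − 7x² − 23x + 44) ÷ lead(D) = −7x³ ÷ −x³ = 7. Subtract (7)·D = −7x³ − 7x² − 14x + 49. Remainder: −9x − 5.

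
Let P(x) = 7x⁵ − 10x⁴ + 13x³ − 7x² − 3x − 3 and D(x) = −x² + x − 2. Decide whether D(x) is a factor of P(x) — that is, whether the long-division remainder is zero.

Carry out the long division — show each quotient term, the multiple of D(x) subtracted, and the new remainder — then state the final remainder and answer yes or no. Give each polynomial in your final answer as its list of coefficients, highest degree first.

R = [7], so D(x) is not a factor of P(x). no

Step 1: lead(7x⁵ − 10x⁴ + 13x³ − 7x² − 3x − 3) ÷ lead(D) = 7x⁵ ÷ −x² = −7x³. Subtract (−7x³)·D = 7x⁵ − 7x⁴ + 14x³. Remainder: −3x⁴ − x³ − 7x² − 3x − 3.
Step 2: lead(−3x⁴ − x³ − 7x² − 3x − 3) ÷ lead(D) = −3x⁴ ÷ −x² = 3x². Subtract (3x²)·D = −3x⁴ + 3x³ − 6x². Remainder: −4x³ − x² − 3x − 3.
Step 3: lead(−4x³ − x² − 3x − 3) ÷ lead(D) = −4x³ ÷ −x² = 4x. Subtract (4x)·D = −4x³ + 4x² − 8x. Remainder: −5x² + 5x − 3.
Step 4: lead(−5x² + 5x − 3) ÷ lead(D) = −5x² ÷ −x² = 5. Subtract (5)·D = −5x² + 5x − 10. Remainder: 7.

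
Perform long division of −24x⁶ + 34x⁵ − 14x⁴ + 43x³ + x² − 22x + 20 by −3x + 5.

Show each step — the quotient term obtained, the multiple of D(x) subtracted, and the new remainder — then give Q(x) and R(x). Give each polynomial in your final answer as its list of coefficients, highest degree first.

Step 1: lead(−24x⁶ + 34x⁵ − 14x⁴ + 43x³ + x² − 22x + 20) ÷ lead(D) = −24x⁶ ÷ −3x = 8x⁵. Subtract (8x⁵)·D = −24x⁶ + 40x⁵. Remainder: −6x⁵ − 14x⁴ + 43x³ + x² − 22x + 20.
Step 2: lead(−6x⁵ − 14x⁴ + 43x³ + x² − 22x + 20) ÷ lead(D) = −6x⁵ ÷ −3x = 2x⁴. Subtract (2x⁴)·D = −6x⁵ + 10x⁴. Remainder: −24x⁴ + 43x³ + x² − 22x + 20.
Step 3: lead(−24x⁴ + 43x³ + x² − 22x + 20) ÷ lead(D) = −24x⁴ ÷ −3x = 8x³. Subtract (8x³)·D = −24x⁴ + 40x³. Remainder: 3x³ + x² − 22x + 20.
Step 4: lead(3x³ + x² − 22x + 20) ÷ lead(D) = 3x³ ÷ −3x = −x². Subtract (−x²)·D = 3x³ − 5x². Remainder: 6x² − 22x + 20.
Step 5: lead(6x² − 22x + 20) ÷ lead(D) = 6x² ÷ −3x = −2x. Subtract (−2x)·D = 6x² − 10x. Remainder: −12x + 20.
Step 6: lead(−12x + 20) ÷ lead(D) = −12x ÷ −3x = 4. Subtract (4)·D = −12x + 20. Remainder: 0.

Q = [8, 2, 8, -1, -2, 4]; R = [0]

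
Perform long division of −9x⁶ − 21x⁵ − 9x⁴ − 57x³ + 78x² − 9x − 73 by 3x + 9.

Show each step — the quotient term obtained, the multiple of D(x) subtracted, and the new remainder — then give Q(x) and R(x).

Q(x) = −3x⁵ + 2x⁴ − 9x³ + 8x² + 2x − 9; R(x) = 8

Step 1: lead(−9x⁶ − 21x⁵ − 9x⁴ − 57x³ + 78x² − 9x − 73) ÷ lead(D) = −9x⁶ ÷ 3x = −3x⁵. Subtract (−3x⁵)·D = −9x⁶ − 27x⁵. Remainder: 6x⁵ − 9x⁴ − 57x³ + 78x² − 9x − 73.
Step 2: lead(6x⁵ − 9x⁴ − 57x³ + 78x² − 9x − 73) ÷ lead(D) = 6x⁵ ÷ 3x = 2x⁴. Subtract (2x⁴)·D = 6x⁵ + 18x⁴. Remainder: −27x⁴ − 57x³ + 78x² − 9x − 73.
Step 3: lead(−27x⁴ − 57x³ + 78x² − 9x − 73) ÷ lead(D) = −27x⁴ ÷ 3x = −9x³. Subtract (−9x³)·D = −27x⁴ − 81x³. Remainder: 24x³ + 78x² − 9x − 73.
Step 4: lead(24x³ + 78x² − 9x − 73) ÷ lead(D) = 24x³ ÷ 3x = 8x². Subtract (8x²)·D = 24x³ + 72x². Remainder: 6x² − 9x − 73.
Step 5: lead(6x² − 9x − 73) ÷ lead(D) = 6x² ÷ 3x = 2x. Subtract (2x)·D = 6x² + 18x. Remainder: −27x − 73.
Step 6: lead(−27x − 73) ÷ lead(D) = −27x ÷ 3x = −9. Subtract (−9)·D = −27x − 81. Remainder: 8.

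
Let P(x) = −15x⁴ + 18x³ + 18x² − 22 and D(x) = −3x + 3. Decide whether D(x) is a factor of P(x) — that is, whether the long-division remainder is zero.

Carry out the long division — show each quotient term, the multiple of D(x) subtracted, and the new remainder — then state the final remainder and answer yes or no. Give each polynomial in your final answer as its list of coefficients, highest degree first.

R = [-1], so D(x) is not a factor of P(x). no

Step 1: lead(−15x⁴ + 18x³ + 18x² − 22) ÷ lead(D) = −15x⁴ ÷ −3x = 5x³. Subtract (5x³)·D = −15x⁴ + 15x³. Remainder: 3x³ + 18x² − 22.
Step 2: lead(3x³ + 18x² − 22) ÷ lead(D) = 3x³ ÷ −3x = −x². Subtract (−x²)·D = 3x³ − 3x². Remainder: 21x² − 22.
Step 3: lead(21x² − 22) ÷ lead(D) = 21x² ÷ −3x = −7x. Subtract (−7x)·D = 21x² − 21x. Remainder: 21x − 22.
Step 4: lead(21x − 22) ÷ lead(D) = 21x ÷ −3x = −7. Subtract (−7)·D = 21x − 21. Remainder: −1.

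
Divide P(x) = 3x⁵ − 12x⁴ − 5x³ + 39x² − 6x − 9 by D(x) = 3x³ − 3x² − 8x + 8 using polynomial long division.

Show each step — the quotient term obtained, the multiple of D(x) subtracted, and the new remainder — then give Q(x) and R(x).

Q(x) = x² − 3x − 2; R(x) = x² + 2x + 7

Step 1: lead(3x⁵ − 12x⁴ − 5x³ + 39x² − 6x − 9) ÷ lead(D) = 3x⁵ ÷ 3x³ = x². Subtract (x²)·D = 3x⁵ − 3x⁴ − 8x³ + 8x². Remainder: −9x⁴ + 3x³ + 31x² − 6x − 9.
Step 2: lead(−9x⁴ + 3x³ + 31x² − 6x − 9) ÷ lead(D) = −9x⁴ ÷ 3x³ = −3x. Subtract (−3x)·D = −9x⁴ + 9x³ + 24x² − 24x. Remainder: −6x³ + 7x² + 18x − 9.
Step 3: lead(−6x³ + 7x² + 18x − 9) ÷ lead(D) = −6x³ ÷ 3x³ = −2. Subtract (−2)·D = −6x³ + 6x² + 16x − 16. Remainder: x² + 2x + 7.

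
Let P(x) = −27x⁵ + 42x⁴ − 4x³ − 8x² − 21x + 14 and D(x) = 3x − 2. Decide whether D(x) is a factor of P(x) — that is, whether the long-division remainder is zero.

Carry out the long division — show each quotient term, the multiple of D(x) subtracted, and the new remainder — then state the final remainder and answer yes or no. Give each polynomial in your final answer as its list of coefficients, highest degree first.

Step 1: lead(−27x⁵ + 42x⁴ − 4x³ − 8x² − 21x + 14) ÷ lead(D) = −27x⁵ ÷ 3x = −9x⁴. Subtract (−9x⁴)·D = −27x⁵ + 18x⁴. Remainder: 24x⁴ − 4x³ − 8x² − 21x + 14.
Step 2: lead(24x⁴ − 4x³ − 8x² − 21x + 14) ÷ lead(D) = 24x⁴ ÷ 3x = 8x³. Subtract (8x³)·D = 24x⁴ − 16x³. Remainder: 12x³ − 8x² − 21x + 14.
Step 3: lead(12x³ − 8x² − 21x + 14) ÷ lead(D) = 12x³ ÷ 3x = 4x². Subtract (4x²)·D = 12x³ − 8x². Remainder: −21x + 14.
Step 4: lead(−21x + 14) ÷ lead(D) = −21x ÷ 3x = −7. Subtract (−7)·D = −21x + 14. Remainder: 0.

R = [0], so D(x) is a factor of P(x). yes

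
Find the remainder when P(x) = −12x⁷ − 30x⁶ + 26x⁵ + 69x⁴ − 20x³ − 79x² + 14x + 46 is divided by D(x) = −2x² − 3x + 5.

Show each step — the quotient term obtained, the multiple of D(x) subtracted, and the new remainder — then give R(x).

R(x) = 8x + 6

Step 1: lead(−12x⁷ − 30x⁶ + 26x⁵ + 69x⁴ − 20x³ − 79x² + 14x + 46) ÷ lead(D) = −12x⁷ ÷ −2x² = 6x⁵. Subtract (6x⁵)·D = −12x⁷ − 18x⁶ + 30x⁵. Remainder: −12x⁶ − 4x⁵ + 69x⁴ − 20x³ − 79x² + 14x + 46.
Step 2: lead(−12x⁶ − 4x⁵ + 69x⁴ − 20x³ − 79x² + 14x + 46) ÷ lead(D) = −12x⁶ ÷ −2x² = 6x⁴. Subtract (6x⁴)·D = −12x⁶ − 18x⁵ + 30x⁴. Remainder: 14x⁵ + 39x⁴ − 20x³ − 79x² + 14x + 46.
Step 3: lead(14x⁵ + 39x⁴ − 20x³ − 79x² + 14x + 46) ÷ lead(D) = 14x⁵ ÷ −2x² = −7x³. Subtract (−7x³)·D = 14x⁵ + 21x⁴ − 35x³. Remainder: 18x⁴ + 15x³ − 79x² + 14x + 46.
Step 4: lead(18x⁴ + 15x³ − 79x² + 14x + 46) ÷ lead(D) = 18x⁴ ÷ −2x² = −9x². Subtract (−9x²)·D = 18x⁴ + 27x³ − 45x². Remainder: −12x³ − 34x² + 14x + 46.
Step 5: lead(−12x³ − 34x² + 14x + 46) ÷ lead(D) = −12x³ ÷ −2x² = 6x. Subtract (6x)·D = −12x³ − 18x² + 30x. Remainder: −16x² − 16x + 46.
Step 6: lead(−16x² − 16x + 46) ÷ lead(D) = −16x² ÷ −2x² = 8. Subtract (8)·D = −16x² − 24x + 40. Remainder: 8x + 6.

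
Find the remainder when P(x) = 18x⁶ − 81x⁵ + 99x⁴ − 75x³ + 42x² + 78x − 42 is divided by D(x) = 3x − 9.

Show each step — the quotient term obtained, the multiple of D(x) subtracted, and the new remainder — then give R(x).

R(x) = 3

Step 1: lead(18x⁶ − 81x⁵ + 99x⁴ − 75x³ + 42x² + 78x − 42) ÷ lead(D) = 18x⁶ ÷ 3x = 6x⁵. Subtract (6x⁵)·D = 18x⁶ − 54x⁵. Remainder: −27x⁵ + 99x⁴ − 75x³ + 42x² + 78x − 42.
Step 2: lead(−27x⁵ + 99x⁴ − 75x³ + 42x² + 78x − 42) ÷ lead(D) = −27x⁵ ÷ 3x = −9x⁴. Subtract (−9x⁴)·D = −27x⁵ + 81x⁴. Remainder: 18x⁴ − 75x³ + 42x² + 78x − 42.
Step 3: lead(18x⁴ − 75x³ + 42x² + 78x − 42) ÷ lead(D) = 18x⁴ ÷ 3x = 6x³. Subtract (6x³)·D = 18x⁴ − 54x³. Remainder: −21x³ + 42x² + 78x − 42.
Step 4: lead(−21x³ + 42x² + 78x − 42) ÷ lead(D) = −21x³ ÷ 3x = −7x². Subtract (−7x²)·D = −21x³ + 63x². Remainder: −21x² + 78x − 42.
Step 5: lead(−21x² + 78x − 42) ÷ lead(D) = −21x² ÷ 3x = −7x. Subtract (−7x)·D = −21x² + 63x. Remainder: 15x − 42.
Step 6: lead(15x − 42) ÷ lead(D) = 15x ÷ 3x = 5. Subtract (5)·D = 15x − 45. Remainder: 3.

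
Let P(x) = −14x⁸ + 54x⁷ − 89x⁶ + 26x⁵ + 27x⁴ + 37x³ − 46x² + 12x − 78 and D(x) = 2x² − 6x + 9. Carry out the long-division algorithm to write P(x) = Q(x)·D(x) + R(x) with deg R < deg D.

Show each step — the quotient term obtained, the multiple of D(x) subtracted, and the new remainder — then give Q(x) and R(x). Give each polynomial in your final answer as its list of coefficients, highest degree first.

Q = [-7, 6, 5, 1, -6, -4, -8]; R = [-6]

Step 1: lead(−14x⁸ + 54x⁷ − 89x⁶ + 26x⁵ + 27x⁴ + 37x³ − 46x² + 12x − 78) ÷ lead(D) = −14x⁸ ÷ 2x² = −7x⁶. Subtract (−7x⁶)·D = −14x⁸ + 42x⁷ − 63x⁶. Remainder: 12x⁷ − 26x⁶ + 26x⁵ + 27x⁴ + 37x³ − 46x² + 12x − 78.
Step 2: lead(12x⁷ − 26x⁶ + 26x⁵ + 27x⁴ + 37x³ − 46x² + 12x − 78) ÷ lead(D) = 12x⁷ ÷ 2x² = 6x⁵. Subtract (6x⁵)·D = 12x⁷ − 36x⁶ + 54x⁵. Remainder: 10x⁶ − 28x⁵ + 27x⁴ + 37x³ − 46x² + 12x − 78.
Step 3: lead(10x⁶ − 28x⁵ + 27x⁴ + 37x³ − 46x² + 12x − 78) ÷ lead(D) = 10x⁶ ÷ 2x² = 5x⁴. Subtract (5x⁴)·D = 10x⁶ − 30x⁵ + 45x⁴. Remainder: 2x⁵ − 18x⁴ + 37x³ − 46x² + 12x − 78.
Step 4: lead(2x⁵ − 18x⁴ + 37x³ − 46x² + 12x − 78) ÷ lead(D) = 2x⁵ ÷ 2x² = x³. Subtract (x³)·D = 2x⁵ − 6x⁴ + 9x³. Remainder: −12x⁴ + 28x³ − 46x² + 12x − 78.
Step 5: lead(−12x⁴ + 28x³ − 46x² + 12x − 78) ÷ lead(D) = −12x⁴ ÷ 2x² = −6x². Subtract (−6x²)·D = −12x⁴ + 36x³ − 54x². Remainder: −8x³ + 8x² + 12x − 78.
Step 6: lead(−8x³ + 8x² + 12x − 78) ÷ lead(D) = −8x³ ÷ 2x² = −4x. Subtract (−4x)·D = −8x³ + 24x² − 36x. Remainder: −16x² + 48x − 78.
Step 7: lead(−16x² + 48x − 78) ÷ lead(D) = −16x² ÷ 2x² = −8. Subtract (−8)·D = −16x² + 48x − 72. Remainder: −6.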